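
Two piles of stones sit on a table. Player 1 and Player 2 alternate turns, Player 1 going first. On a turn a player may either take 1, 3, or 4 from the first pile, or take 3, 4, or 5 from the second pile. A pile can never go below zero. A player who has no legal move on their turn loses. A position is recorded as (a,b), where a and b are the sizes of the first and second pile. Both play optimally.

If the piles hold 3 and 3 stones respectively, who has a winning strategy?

Use the standard recursion: the mover loses at a terminal position; elsewhere, the mover wins exactly when some move hands the opponent an L position.
No move ever increases a pile, so every position that can arise here has a ≤ 3 and b ≤ 3; it is enough to label the cells with 0 ≤ a ≤ 3 and 0 ≤ b ≤ 3.
Every move lowers a or b (never raises either), so fill the grid row by row in increasing a, and left to right within a row: each cell's successors are then already labelled.
      b=0  b=1  b=2  b=3
a=0:    L    L    L    W
a=1:    W    W    W    L
a=2:    L    L    L    W
a=3:    W    W    W    L
Cells with no legal move (terminal, hence L): (0,0), (0,1), (0,2).
The remaining L cells, each justified by listing all of its moves:
(1,3): L (options (0,3)(W), (1,0)(W) are all W)
(2,0): L (sole option (1,0)(W) is W)
(2,1): L (sole option (1,1)(W) is W)
(2,2): L (sole option (1,2)(W) is W)
(3,3): L (options (2,3)(W), (0,3)(W), (3,0)(W) are all W)
Every other cell has at least one move into one of the L cells above, so it is W.
The starting position (3,3) is L: whatever Player 1 does, the opponent receives a W position.

Player 2 wins.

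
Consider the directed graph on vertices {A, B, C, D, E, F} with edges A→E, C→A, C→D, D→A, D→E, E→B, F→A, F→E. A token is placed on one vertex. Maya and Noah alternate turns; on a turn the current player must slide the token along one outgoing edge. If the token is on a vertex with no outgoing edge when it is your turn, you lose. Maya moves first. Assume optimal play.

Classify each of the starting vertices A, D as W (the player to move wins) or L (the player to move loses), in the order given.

Work bottom-up. With no move the player to move loses. Otherwise the position is W if at least one move leads to an L position for the opponent, and L if every move leads to a W.
Every edge goes from a vertex to one that appears earlier in the order B, E, A, D, F, C, so processing vertices in that order labels each vertex after all of its successors.
B: no outgoing edge → L
E: can move to B, which is L ⇒ W
A: the only move is to E(W), a W ⇒ L
D: can move to A, which is L ⇒ W
F: can move to A, which is L ⇒ W
C: can move to A, which is L ⇒ W

A: L, D: W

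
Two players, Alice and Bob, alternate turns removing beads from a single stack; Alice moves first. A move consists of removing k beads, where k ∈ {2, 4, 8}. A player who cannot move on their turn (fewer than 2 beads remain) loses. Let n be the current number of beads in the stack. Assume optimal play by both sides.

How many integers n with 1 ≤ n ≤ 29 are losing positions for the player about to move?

9

Classify positions by backward induction: terminal positions (no move available) are L. From any other position, the mover wins iff some move reaches an L.
n=0: no move → L
n=1: no move → L
n=2: can move to 0, which is L ⇒ W
n=3: can move to 1, which is L ⇒ W
n=4: can move to 0, which is L ⇒ W
n=5: can move to 1, which is L ⇒ W
n=6: moves to 4(W), 2(W); every one is W ⇒ L
n=7: moves to 5(W), 3(W); every one is W ⇒ L
n=8: can move to 6, which is L ⇒ W
n=9: can move to 7, which is L ⇒ W
n=10: can move to 6, which is L ⇒ W
n=11: can move to 7, which is L ⇒ W
n=12: moves to 10(W), 8(W), 4(W); every one is W ⇒ L
n=13: moves to 11(W), 9(W), 5(W); every one is W ⇒ L
n=14: can move to 12, which is L ⇒ W
n=15: can move to 13, which is L ⇒ W
n=16: can move to 12, which is L ⇒ W
n=17: can move to 13, which is L ⇒ W
n=18: moves to 16(W), 14(W), 10(W); every one is W ⇒ L
n=19: moves to 17(W), 15(W), 11(W); every one is W ⇒ L
n=20: can move to 18, which is L ⇒ W
n=21: can move to 19, which is L ⇒ W
n=22: can move to 18, which is L ⇒ W
n=23: can move to 19, which is L ⇒ W
n=24: moves to 22(W), 20(W), 16(W); every one is W ⇒ L
n=25: moves to 23(W), 21(W), 17(W); every one is W ⇒ L
n=26: can move to 24, which is L ⇒ W
n=27: can move to 25, which is L ⇒ W
n=28: can move to 24, which is L ⇒ W
n=29: can move to 25, which is L ⇒ W
L entries with 1 ≤ n ≤ 29 (n=0 is outside the asked range and is not counted): n = 1, 6, 7, 12, 13, 18, 19, 24, 25; that makes 9.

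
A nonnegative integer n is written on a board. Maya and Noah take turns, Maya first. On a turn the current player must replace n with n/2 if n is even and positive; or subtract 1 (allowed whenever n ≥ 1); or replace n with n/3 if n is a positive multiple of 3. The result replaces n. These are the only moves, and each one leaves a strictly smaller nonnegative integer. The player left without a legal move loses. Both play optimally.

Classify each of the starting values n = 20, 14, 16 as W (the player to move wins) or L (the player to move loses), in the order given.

Work bottom-up. With no move the player to move loses. Otherwise the position is W if at least one move leads to an L position for the opponent, and L if every move leads to a W.
n=0: no move → L
n=1: can move to 0, which is L ⇒ W
n=2: the only move is to 1(W), a W ⇒ L
n=3: can move to 2, which is L ⇒ W
n=4: can move to 2, which is L ⇒ W
n=5: the only move is to 4(W), a W ⇒ L
n=6: can move to 2, which is L ⇒ W
n=7: the only move is to 6(W), a W ⇒ L
n=8: can move to 7, which is L ⇒ W
n=9: moves to 3(W), 8(W); every one is W ⇒ L
n=10: can move to 5, which is L ⇒ W
n=11: the only move is to 10(W), a W ⇒ L
n=12: can move to 11, which is L ⇒ W
n=13: the only move is to 12(W), a W ⇒ L
n=14: can move to 7, which is L ⇒ W
n=15: can move to 5, which is L ⇒ W
n=16: moves to 8(W), 15(W); every one is W ⇒ L
n=17: can move to 16, which is L ⇒ W
n=18: can move to 9, which is L ⇒ W
n=19: the only move is to 18(W), a W ⇒ L
n=20: can move to 19, which is L ⇒ W

20: W, 14: W, 16: L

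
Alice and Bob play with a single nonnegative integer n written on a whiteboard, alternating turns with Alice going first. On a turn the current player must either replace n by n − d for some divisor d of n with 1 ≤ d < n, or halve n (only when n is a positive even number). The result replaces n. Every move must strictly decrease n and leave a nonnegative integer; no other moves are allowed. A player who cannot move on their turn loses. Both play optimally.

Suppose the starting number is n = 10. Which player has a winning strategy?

Build the W/L table. Terminal = L. A non-terminal position is W if it has a move to some L; otherwise it is L.
n=0: no move → L
n=1: no move → L
n=2: reaches L-position 1 → W
n=3: only reaches 2(W), which is W → L
n=4: reaches L-position 3 → W
n=5: only reaches 4(W), which is W → L
n=6: reaches L-position 3 → W
n=7: only reaches 6(W), which is W → L
n=8: reaches L-position 7 → W
n=9: only reaches 6(W), 8(W), all W → L
n=10: reaches L-position 5 → W
From 10 Alice can move to 5, reaching an L position.

Alice wins.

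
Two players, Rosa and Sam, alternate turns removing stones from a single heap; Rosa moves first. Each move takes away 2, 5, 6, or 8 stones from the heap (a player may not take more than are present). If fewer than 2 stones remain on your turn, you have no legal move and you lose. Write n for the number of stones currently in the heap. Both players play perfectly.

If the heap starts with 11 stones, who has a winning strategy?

Sam wins.

Build the W/L table. Terminal = L. A non-terminal position is W if it has a move to some L; otherwise it is L.
n=0: no move → L
n=1: no move → L
n=2: reaches L-position 0 → W
n=3: reaches L-position 1 → W
n=4: only reaches 2(W), which is W → L
n=5: reaches L-position 0 → W
n=6: reaches L-position 4 → W
n=7: reaches L-position 1 → W
n=8: reaches L-position 0 → W
n=9: reaches L-position 4 → W
n=10: reaches L-position 4 → W
n=11: only reaches 9(W), 6(W), 5(W), 3(W), all W → L
Every move from 11 reaches a W position, so the mover loses.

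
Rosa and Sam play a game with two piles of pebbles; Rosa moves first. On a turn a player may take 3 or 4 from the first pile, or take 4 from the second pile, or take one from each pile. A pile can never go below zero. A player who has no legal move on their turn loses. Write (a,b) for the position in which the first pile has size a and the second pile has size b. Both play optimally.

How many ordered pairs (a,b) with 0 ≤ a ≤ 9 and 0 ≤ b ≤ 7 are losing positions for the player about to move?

32

Build the W/L table. Terminal = L. A non-terminal position is W if it has a move to some L; otherwise it is L.
Every move lowers a or b (never raises either), so fill the grid row by row in increasing a, and left to right within a row: each cell's successors are then already labelled.
      b=0  b=1  b=2  b=3  b=4  b=5  b=6  b=7
a=0:    L    L    L    L    W    W    W    W
a=1:    L    W    W    W    W    L    L    L
a=2:    L    W    L    L    W    L    W    W
a=3:    W    W    W    W    W    L    W    L
a=4:    W    W    W    W    L    W    W    W
a=5:    W    L    W    W    L    W    W    W
a=6:    W    L    W    W    L    W    L    W
a=7:    L    L    W    L    W    W    L    W
a=8:    L    W    W    L    W    L    L    W
a=9:    L    W    L    L    W    L    W    W
Cells with no legal move (terminal, hence L): (0,0), (0,1), (0,2), (0,3), (1,0), (2,0).
The remaining L cells, each justified by listing all of its moves:
(1,5): L (options (1,1)(W), (0,4)(W) are all W)
(1,6): L (options (1,2)(W), (0,5)(W) are all W)
(1,7): L (options (1,3)(W), (0,6)(W) are all W)
(2,2): L (sole option (1,1)(W) is W)
(2,3): L (sole option (1,2)(W) is W)
(2,5): L (options (2,1)(W), (1,4)(W) are all W)
(3,5): L (options (0,5)(W), (3,1)(W), (2,4)(W) are all W)
(3,7): L (options (0,7)(W), (3,3)(W), (2,6)(W) are all W)
(4,4): L (options (1,4)(W), (0,4)(W), (4,0)(W), (3,3)(W) are all W)
(5,1): L (options (2,1)(W), (1,1)(W), (4,0)(W) are all W)
(5,4): L (options (2,4)(W), (1,4)(W), (5,0)(W), (4,3)(W) are all W)
(6,1): L (options (3,1)(W), (2,1)(W), (5,0)(W) are all W)
(6,4): L (options (3,4)(W), (2,4)(W), (6,0)(W), (5,3)(W) are all W)
(6,6): L (options (3,6)(W), (2,6)(W), (6,2)(W), (5,5)(W) are all W)
(7,0): L (options (4,0)(W), (3,0)(W) are all W)
(7,1): L (options (4,1)(W), (3,1)(W), (6,0)(W) are all W)
(7,3): L (options (4,3)(W), (3,3)(W), (6,2)(W) are all W)
(7,6): L (options (4,6)(W), (3,6)(W), (7,2)(W), (6,5)(W) are all W)
(8,0): L (options (5,0)(W), (4,0)(W) are all W)
(8,3): L (options (5,3)(W), (4,3)(W), (7,2)(W) are all W)
(8,5): L (options (5,5)(W), (4,5)(W), (8,1)(W), (7,4)(W) are all W)
(8,6): L (options (5,6)(W), (4,6)(W), (8,2)(W), (7,5)(W) are all W)
(9,0): L (options (6,0)(W), (5,0)(W) are all W)
(9,2): L (options (6,2)(W), (5,2)(W), (8,1)(W) are all W)
(9,3): L (options (6,3)(W), (5,3)(W), (8,2)(W) are all W)
(9,5): L (options (6,5)(W), (5,5)(W), (9,1)(W), (8,4)(W) are all W)
Every other cell has at least one move into one of the L cells above, so it is W.
L cells per row: a=0: 4, a=1: 4, a=2: 4, a=3: 2, a=4: 1, a=5: 2, a=6: 3, a=7: 4, a=8: 4, a=9: 4; total 32.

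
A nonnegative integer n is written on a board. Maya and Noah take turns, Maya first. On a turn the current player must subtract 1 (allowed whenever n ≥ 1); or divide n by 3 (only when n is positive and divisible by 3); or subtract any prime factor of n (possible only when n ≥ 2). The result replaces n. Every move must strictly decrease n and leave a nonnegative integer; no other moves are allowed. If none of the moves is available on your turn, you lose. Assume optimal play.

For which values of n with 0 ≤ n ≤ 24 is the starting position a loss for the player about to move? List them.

0, 4, 8, 14, 18, 22

Label each position W (a win for the player to move) or L (a loss). A position with no legal move is L; any other position is W exactly when some move reaches an L, and L when every move reaches a W.
n=0: no move → L
n=1: can move to 0, which is L ⇒ W
n=2: can move to 0, which is L ⇒ W
n=3: can move to 0, which is L ⇒ W
n=4: moves to 2(W), 3(W); every one is W ⇒ L
n=5: can move to 0, which is L ⇒ W
n=6: can move to 4, which is L ⇒ W
n=7: can move to 0, which is L ⇒ W
n=8: moves to 6(W), 7(W); every one is W ⇒ L
n=9: can move to 8, which is L ⇒ W
n=10: can move to 8, which is L ⇒ W
n=11: can move to 0, which is L ⇒ W
n=12: can move to 4, which is L ⇒ W
n=13: can move to 0, which is L ⇒ W
n=14: moves to 7(W), 12(W), 13(W); every one is W ⇒ L
n=15: can move to 14, which is L ⇒ W
n=16: can move to 14, which is L ⇒ W
n=17: can move to 0, which is L ⇒ W
n=18: moves to 6(W), 15(W), 16(W), 17(W); every one is W ⇒ L
n=19: can move to 0, which is L ⇒ W
n=20: can move to 18, which is L ⇒ W
n=21: can move to 14, which is L ⇒ W
n=22: moves to 11(W), 20(W), 21(W); every one is W ⇒ L
n=23: can move to 0, which is L ⇒ W
n=24: can move to 8, which is L ⇒ W
Reading off the rows marked L gives the requested list; there are 6 such values of n.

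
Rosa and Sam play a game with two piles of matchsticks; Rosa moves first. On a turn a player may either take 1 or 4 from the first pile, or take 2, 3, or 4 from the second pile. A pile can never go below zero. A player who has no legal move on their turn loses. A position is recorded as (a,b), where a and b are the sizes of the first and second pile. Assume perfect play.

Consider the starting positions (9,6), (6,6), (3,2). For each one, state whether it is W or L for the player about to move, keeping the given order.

(9,6): W, (6,6): W, (3,2): L

Positions with no move are L. A position that does have a move is losing for the player to move precisely when every available move leads to a winning position for the opponent. Fill in the labels:
No move ever increases a pile, so every position that can arise here has a ≤ 9 and b ≤ 6; it is enough to label the cells with 0 ≤ a ≤ 9 and 0 ≤ b ≤ 6.
Every move lowers a or b (never raises either), so fill the grid row by row in increasing a, and left to right within a row: each cell's successors are then already labelled.
      b=0  b=1  b=2  b=3  b=4  b=5  b=6
a=0:    L    L    W    W    W    W    L
a=1:    W    W    L    L    W    W    W
a=2:    L    L    W    W    W    W    L
a=3:    W    W    L    L    W    W    W
a=4:    W    W    W    W    L    L    W
a=5:    L    L    W    W    W    W    L
a=6:    W    W    L    L    W    W    W
a=7:    L    L    W    W    W    W    L
a=8:    W    W    L    L    W    W    W
a=9:    W    W    W    W    L    L    W
Cells with no legal move (terminal, hence L): (0,0), (0,1).
The remaining L cells, each justified by listing all of its moves:
(0,6): L (options (0,4)(W), (0,3)(W), (0,2)(W) are all W)
(1,2): L (options (0,2)(W), (1,0)(W) are all W)
(1,3): L (options (0,3)(W), (1,1)(W), (1,0)(W) are all W)
(2,0): L (sole option (1,0)(W) is W)
(2,1): L (sole option (1,1)(W) is W)
(2,6): L (options (1,6)(W), (2,4)(W), (2,3)(W), (2,2)(W) are all W)
(3,2): L (options (2,2)(W), (3,0)(W) are all W)
(3,3): L (options (2,3)(W), (3,1)(W), (3,0)(W) are all W)
(4,4): L (options (3,4)(W), (0,4)(W), (4,2)(W), (4,1)(W), (4,0)(W) are all W)
(4,5): L (options (3,5)(W), (0,5)(W), (4,3)(W), (4,2)(W), (4,1)(W) are all W)
(5,0): L (options (4,0)(W), (1,0)(W) are all W)
(5,1): L (options (4,1)(W), (1,1)(W) are all W)
(5,6): L (options (4,6)(W), (1,6)(W), (5,4)(W), (5,3)(W), (5,2)(W) are all W)
(6,2): L (options (5,2)(W), (2,2)(W), (6,0)(W) are all W)
(6,3): L (options (5,3)(W), (2,3)(W), (6,1)(W), (6,0)(W) are all W)
(7,0): L (options (6,0)(W), (3,0)(W) are all W)
(7,1): L (options (6,1)(W), (3,1)(W) are all W)
(7,6): L (options (6,6)(W), (3,6)(W), (7,4)(W), (7,3)(W), (7,2)(W) are all W)
(8,2): L (options (7,2)(W), (4,2)(W), (8,0)(W) are all W)
(8,3): L (options (7,3)(W), (4,3)(W), (8,1)(W), (8,0)(W) are all W)
(9,4): L (options (8,4)(W), (5,4)(W), (9,2)(W), (9,1)(W), (9,0)(W) are all W)
(9,5): L (options (8,5)(W), (5,5)(W), (9,3)(W), (9,2)(W), (9,1)(W) are all W)
Every other cell has at least one move into one of the L cells above, so it is W.
(9,6): the move to (5,6) reaches an L cell, so W
(6,6): the move to (5,6) reaches an L cell, so W
(3,2): one of the L cells justified above, so L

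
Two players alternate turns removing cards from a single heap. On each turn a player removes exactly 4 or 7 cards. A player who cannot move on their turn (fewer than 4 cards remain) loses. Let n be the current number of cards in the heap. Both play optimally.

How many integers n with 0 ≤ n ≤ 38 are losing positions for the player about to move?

16

Label each position W (a win for the player to move) or L (a loss). A position with no legal move is L; any other position is W exactly when some move reaches an L, and L when every move reaches a W.
n=0: no move → L
n=1: no move → L
n=2: no move → L
n=3: no move → L
n=4: reaches L-position 0 → W
n=5: reaches L-position 1 → W
n=6: reaches L-position 2 → W
n=7: reaches L-position 3 → W
n=8: reaches L-position 1 → W
n=9: reaches L-position 2 → W
n=10: reaches L-position 3 → W
n=11: only reaches 7(W), 4(W), all W → L
n=12: only reaches 8(W), 5(W), all W → L
n=13: only reaches 9(W), 6(W), all W → L
n=14: only reaches 10(W), 7(W), all W → L
n=15: reaches L-position 11 → W
n=16: reaches L-position 12 → W
n=17: reaches L-position 13 → W
n=18: reaches L-position 14 → W
n=19: reaches L-position 12 → W
n=20: reaches L-position 13 → W
n=21: reaches L-position 14 → W
n=22: only reaches 18(W), 15(W), all W → L
n=23: only reaches 19(W), 16(W), all W → L
n=24: only reaches 20(W), 17(W), all W → L
n=25: only reaches 21(W), 18(W), all W → L
n=26: reaches L-position 22 → W
n=27: reaches L-position 23 → W
n=28: reaches L-position 24 → W
n=29: reaches L-position 25 → W
n=30: reaches L-position 23 → W
n=31: reaches L-position 24 → W
n=32: reaches L-position 25 → W
n=33: only reaches 29(W), 26(W), all W → L
n=34: only reaches 30(W), 27(W), all W → L
n=35: only reaches 31(W), 28(W), all W → L
n=36: only reaches 32(W), 29(W), all W → L
n=37: reaches L-position 33 → W
n=38: reaches L-position 34 → W
L entries with 0 ≤ n ≤ 38: n = 0, 1, 2, 3, 11, 12, 13, 14, 22, 23, 24, 25, 33, 34, 35, 36; that makes 16.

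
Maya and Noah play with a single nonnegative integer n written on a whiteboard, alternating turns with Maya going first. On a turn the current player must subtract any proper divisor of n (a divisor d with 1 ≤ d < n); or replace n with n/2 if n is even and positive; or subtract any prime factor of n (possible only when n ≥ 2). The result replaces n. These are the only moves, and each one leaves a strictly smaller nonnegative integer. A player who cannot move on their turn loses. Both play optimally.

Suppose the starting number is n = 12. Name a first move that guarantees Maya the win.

Classify positions by backward induction: terminal positions (no move available) are L. From any other position, the mover wins iff some move reaches an L.
n=0: no move → L
n=1: no move → L
n=2: W (go to 0, an L position)
n=3: W (go to 0, an L position)
n=4: L (options 2(W), 3(W) are all W)
n=5: W (go to 0, an L position)
n=6: W (go to 4, an L position)
n=7: W (go to 0, an L position)
n=8: W (go to 4, an L position)
n=9: L (options 6(W), 8(W) are all W)
n=10: W (go to 9, an L position)
n=11: W (go to 0, an L position)
n=12: W (go to 9, an L position)
From 12, the L positions reachable in one move are: 9.

Move to 9.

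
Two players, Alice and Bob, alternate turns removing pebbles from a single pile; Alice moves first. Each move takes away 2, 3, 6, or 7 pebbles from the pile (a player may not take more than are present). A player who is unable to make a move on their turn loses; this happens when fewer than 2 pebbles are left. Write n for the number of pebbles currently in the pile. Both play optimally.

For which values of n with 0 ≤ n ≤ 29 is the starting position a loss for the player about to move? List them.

0, 1, 5, 9, 10, 14, 18, 19, 23, 27, 28

Label each position W (a win for the player to move) or L (a loss). A position with no legal move is L; any other position is W exactly when some move reaches an L, and L when every move reaches a W.
n=0: no move → L
n=1: no move → L
n=2: reaches L-position 0 → W
n=3: reaches L-position 1 → W
n=4: reaches L-position 1 → W
n=5: only reaches 3(W), 2(W), all W → L
n=6: reaches L-position 0 → W
n=7: reaches L-position 5 → W
n=8: reaches L-position 5 → W
n=9: only reaches 7(W), 6(W), 3(W), 2(W), all W → L
n=10: only reaches 8(W), 7(W), 4(W), 3(W), all W → L
n=11: reaches L-position 9 → W
n=12: reaches L-position 10 → W
n=13: reaches L-position 10 → W
n=14: only reaches 12(W), 11(W), 8(W), 7(W), all W → L
n=15: reaches L-position 9 → W
n=16: reaches L-position 14 → W
n=17: reaches L-position 14 → W
n=18: only reaches 16(W), 15(W), 12(W), 11(W), all W → L
n=19: only reaches 17(W), 16(W), 13(W), 12(W), all W → L
n=20: reaches L-position 18 → W
n=21: reaches L-position 19 → W
n=22: reaches L-position 19 → W
n=23: only reaches 21(W), 20(W), 17(W), 16(W), all W → L
n=24: reaches L-position 18 → W
n=25: reaches L-position 23 → W
n=26: reaches L-position 23 → W
n=27: only reaches 25(W), 24(W), 21(W), 20(W), all W → L
n=28: only reaches 26(W), 25(W), 22(W), 21(W), all W → L
n=29: reaches L-position 27 → W
The losing starting values of n are exactly the entries labelled L in this table (11 of them).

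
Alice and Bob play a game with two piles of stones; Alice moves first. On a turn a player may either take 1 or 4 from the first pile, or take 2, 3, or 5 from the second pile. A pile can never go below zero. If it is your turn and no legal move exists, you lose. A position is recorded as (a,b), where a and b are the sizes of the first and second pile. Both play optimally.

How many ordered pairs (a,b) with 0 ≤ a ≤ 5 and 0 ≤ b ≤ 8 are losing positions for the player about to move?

Compute win/loss labels from the base case upward. A position with no move is L. Any other position is W if it can reach an L in one move, else L.
Every move lowers a or b (never raises either), so fill the grid row by row in increasing a, and left to right within a row: each cell's successors are then already labelled.
      b=0  b=1  b=2  b=3  b=4  b=5  b=6  b=7  b=8
a=0:    L    L    W    W    W    W    W    L    L
a=1:    W    W    L    L    W    W    W    W    W
a=2:    L    L    W    W    W    W    W    L    L
a=3:    W    W    L    L    W    W    W    W    W
a=4:    W    W    W    W    L    L    W    W    W
a=5:    L    L    W    W    W    W    W    L    L
Cells with no legal move (terminal, hence L): (0,0), (0,1).
The remaining L cells, each justified by listing all of its moves:
(0,7): only reaches (0,5)(W), (0,4)(W), (0,2)(W), all W → L
(0,8): only reaches (0,6)(W), (0,5)(W), (0,3)(W), all W → L
(1,2): only reaches (0,2)(W), (1,0)(W), all W → L
(1,3): only reaches (0,3)(W), (1,1)(W), (1,0)(W), all W → L
(2,0): only reaches (1,0)(W), which is W → L
(2,1): only reaches (1,1)(W), which is W → L
(2,7): only reaches (1,7)(W), (2,5)(W), (2,4)(W), (2,2)(W), all W → L
(2,8): only reaches (1,8)(W), (2,6)(W), (2,5)(W), (2,3)(W), all W → L
(3,2): only reaches (2,2)(W), (3,0)(W), all W → L
(3,3): only reaches (2,3)(W), (3,1)(W), (3,0)(W), all W → L
(4,4): only reaches (3,4)(W), (0,4)(W), (4,2)(W), (4,1)(W), all W → L
(4,5): only reaches (3,5)(W), (0,5)(W), (4,3)(W), (4,2)(W), (4,0)(W), all W → L
(5,0): only reaches (4,0)(W), (1,0)(W), all W → L
(5,1): only reaches (4,1)(W), (1,1)(W), all W → L
(5,7): only reaches (4,7)(W), (1,7)(W), (5,5)(W), (5,4)(W), (5,2)(W), all W → L
(5,8): only reaches (4,8)(W), (1,8)(W), (5,6)(W), (5,5)(W), (5,3)(W), all W → L
Every other cell has at least one move into one of the L cells above, so it is W.
L cells per row: a=0: 4, a=1: 2, a=2: 4, a=3: 2, a=4: 2, a=5: 4; total 18.

18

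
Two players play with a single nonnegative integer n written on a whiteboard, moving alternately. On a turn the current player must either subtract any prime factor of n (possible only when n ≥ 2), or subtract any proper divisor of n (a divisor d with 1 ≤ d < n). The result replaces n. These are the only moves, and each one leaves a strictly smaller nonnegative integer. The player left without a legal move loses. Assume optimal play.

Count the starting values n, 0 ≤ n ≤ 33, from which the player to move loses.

Classify positions by backward induction: terminal positions (no move available) are L. From any other position, the mover wins iff some move reaches an L.
n=0: no move → L
n=1: no move → L
n=2: reaches L-position 0 → W
n=3: reaches L-position 0 → W
n=4: only reaches 2(W), 3(W), all W → L
n=5: reaches L-position 0 → W
n=6: reaches L-position 4 → W
n=7: reaches L-position 0 → W
n=8: reaches L-position 4 → W
n=9: only reaches 6(W), 8(W), all W → L
n=10: reaches L-position 9 → W
n=11: reaches L-position 0 → W
n=12: reaches L-position 9 → W
n=13: reaches L-position 0 → W
n=14: only reaches 7(W), 12(W), 13(W), all W → L
n=15: reaches L-position 14 → W
n=16: reaches L-position 14 → W
n=17: reaches L-position 0 → W
n=18: reaches L-position 9 → W
n=19: reaches L-position 0 → W
n=20: only reaches 10(W), 15(W), 16(W), 18(W), 19(W), all W → L
n=21: reaches L-position 14 → W
n=22: reaches L-position 20 → W
n=23: reaches L-position 0 → W
n=24: reaches L-position 20 → W
n=25: reaches L-position 20 → W
n=26: only reaches 13(W), 24(W), 25(W), all W → L
n=27: reaches L-position 26 → W
n=28: reaches L-position 14 → W
n=29: reaches L-position 0 → W
n=30: reaches L-position 20 → W
n=31: reaches L-position 0 → W
n=32: only reaches 16(W), 24(W), 28(W), 30(W), 31(W), all W → L
n=33: reaches L-position 32 → W
L entries with 0 ≤ n ≤ 33: n = 0, 1, 4, 9, 14, 20, 26, 32; that makes 8.

8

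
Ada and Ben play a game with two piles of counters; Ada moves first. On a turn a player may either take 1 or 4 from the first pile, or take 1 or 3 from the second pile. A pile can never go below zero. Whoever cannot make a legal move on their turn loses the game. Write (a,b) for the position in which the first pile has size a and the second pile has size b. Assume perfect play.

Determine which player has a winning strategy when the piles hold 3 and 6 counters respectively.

Ada wins.

Compute win/loss labels from the base case upward. A position with no move is L. Any other position is W if it can reach an L in one move, else L.
No move ever increases a pile, so every position that can arise here has a ≤ 3 and b ≤ 6; it is enough to label the cells with 0 ≤ a ≤ 3 and 0 ≤ b ≤ 6.
Every move lowers a or b (never raises either), so fill the grid row by row in increasing a, and left to right within a row: each cell's successors are then already labelled.
      b=0  b=1  b=2  b=3  b=4  b=5  b=6
a=0:    L    W    L    W    L    W    L
a=1:    W    L    W    L    W    L    W
a=2:    L    W    L    W    L    W    L
a=3:    W    L    W    L    W    L    W
Cells with no legal move (terminal, hence L): (0,0).
The remaining L cells, each justified by listing all of its moves:
(0,2): L (sole option (0,1)(W) is W)
(0,4): L (options (0,3)(W), (0,1)(W) are all W)
(0,6): L (options (0,5)(W), (0,3)(W) are all W)
(1,1): L (options (0,1)(W), (1,0)(W) are all W)
(1,3): L (options (0,3)(W), (1,2)(W), (1,0)(W) are all W)
(1,5): L (options (0,5)(W), (1,4)(W), (1,2)(W) are all W)
(2,0): L (sole option (1,0)(W) is W)
(2,2): L (options (1,2)(W), (2,1)(W) are all W)
(2,4): L (options (1,4)(W), (2,3)(W), (2,1)(W) are all W)
(2,6): L (options (1,6)(W), (2,5)(W), (2,3)(W) are all W)
(3,1): L (options (2,1)(W), (3,0)(W) are all W)
(3,3): L (options (2,3)(W), (3,2)(W), (3,0)(W) are all W)
(3,5): L (options (2,5)(W), (3,4)(W), (3,2)(W) are all W)
Every other cell has at least one move into one of the L cells above, so it is W.
The starting position (3,6) is W: Ada should move to (2,6), handing over an L position.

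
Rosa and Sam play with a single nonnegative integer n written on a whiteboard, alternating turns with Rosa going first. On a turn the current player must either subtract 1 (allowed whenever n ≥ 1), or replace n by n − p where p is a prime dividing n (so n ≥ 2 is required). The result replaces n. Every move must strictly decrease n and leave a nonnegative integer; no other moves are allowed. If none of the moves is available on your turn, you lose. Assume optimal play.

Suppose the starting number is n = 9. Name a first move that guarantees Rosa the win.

Move to 8.

Label each position W (a win for the player to move) or L (a loss). A position with no legal move is L; any other position is W exactly when some move reaches an L, and L when every move reaches a W.
n=0: no move → L
n=1: W (go to 0, an L position)
n=2: W (go to 0, an L position)
n=3: W (go to 0, an L position)
n=4: L (options 2(W), 3(W) are all W)
n=5: W (go to 0, an L position)
n=6: W (go to 4, an L position)
n=7: W (go to 0, an L position)
n=8: L (options 6(W), 7(W) are all W)
n=9: W (go to 8, an L position)
From 9, the L positions reachable in one move are: 8.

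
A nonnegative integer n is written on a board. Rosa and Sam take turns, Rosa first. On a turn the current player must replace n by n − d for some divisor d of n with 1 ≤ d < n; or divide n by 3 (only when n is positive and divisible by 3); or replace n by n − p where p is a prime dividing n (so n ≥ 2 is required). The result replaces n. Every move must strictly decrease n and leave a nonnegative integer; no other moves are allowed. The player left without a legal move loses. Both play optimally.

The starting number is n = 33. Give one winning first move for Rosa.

Move to 32.

Classify positions by backward induction: terminal positions (no move available) are L. From any other position, the mover wins iff some move reaches an L.
n=0: no move → L
n=1: no move → L
n=2: →0(L), so W
n=3: →0(L), so W
n=4: →2(W), 3(W) — all W, so L
n=5: →0(L), so W
n=6: →4(L), so W
n=7: →0(L), so W
n=8: →4(L), so W
n=9: →3(W), 6(W), 8(W) — all W, so L
n=10: →9(L), so W
n=11: →0(L), so W
n=12: →4(L), so W
n=13: →0(L), so W
n=14: →7(W), 12(W), 13(W) — all W, so L
n=15: →14(L), so W
n=16: →14(L), so W
n=17: →0(L), so W
n=18: →9(L), so W
n=19: →0(L), so W
n=20: →10(W), 15(W), 16(W), 18(W), 19(W) — all W, so L
n=21: →14(L), so W
n=22: →20(L), so W
n=23: →0(L), so W
n=24: →20(L), so W
n=25: →20(L), so W
n=26: →13(W), 24(W), 25(W) — all W, so L
n=27: →9(L), so W
n=28: →14(L), so W
n=29: →0(L), so W
n=30: →20(L), so W
n=31: →0(L), so W
n=32: →16(W), 24(W), 28(W), 30(W), 31(W) — all W, so L
n=33: →32(L), so W
From 33, the L positions reachable in one move are: 32.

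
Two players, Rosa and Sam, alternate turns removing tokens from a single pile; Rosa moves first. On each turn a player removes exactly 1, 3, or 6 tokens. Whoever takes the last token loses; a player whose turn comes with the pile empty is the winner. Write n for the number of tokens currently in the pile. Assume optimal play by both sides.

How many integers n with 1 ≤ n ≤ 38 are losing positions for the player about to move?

Compute win/loss labels from the base case upward. A position with no move is W. Any other position is W if it can reach an L in one move, else L.
n=0: no move; the opponent has just taken the last token and therefore loses → W
n=1: L (sole option 0(W) is W)
n=2: W (go to 1, an L position)
n=3: L (options 2(W), 0(W) are all W)
n=4: W (go to 3, an L position)
n=5: L (options 4(W), 2(W) are all W)
n=6: W (go to 5, an L position)
n=7: W (go to 1, an L position)
n=8: W (go to 5, an L position)
n=9: W (go to 3, an L position)
n=10: L (options 9(W), 7(W), 4(W) are all W)
n=11: W (go to 10, an L position)
n=12: L (options 11(W), 9(W), 6(W) are all W)
n=13: W (go to 12, an L position)
n=14: L (options 13(W), 11(W), 8(W) are all W)
n=15: W (go to 14, an L position)
n=16: W (go to 10, an L position)
n=17: W (go to 14, an L position)
n=18: W (go to 12, an L position)
n=19: L (options 18(W), 16(W), 13(W) are all W)
n=20: W (go to 19, an L position)
n=21: L (options 20(W), 18(W), 15(W) are all W)
n=22: W (go to 21, an L position)
n=23: L (options 22(W), 20(W), 17(W) are all W)
n=24: W (go to 23, an L position)
n=25: W (go to 19, an L position)
n=26: W (go to 23, an L position)
n=27: W (go to 21, an L position)
n=28: L (options 27(W), 25(W), 22(W) are all W)
n=29: W (go to 28, an L position)
n=30: L (options 29(W), 27(W), 24(W) are all W)
n=31: W (go to 30, an L position)
n=32: L (options 31(W), 29(W), 26(W) are all W)
n=33: W (go to 32, an L position)
n=34: W (go to 28, an L position)
n=35: W (go to 32, an L position)
n=36: W (go to 30, an L position)
n=37: L (options 36(W), 34(W), 31(W) are all W)
n=38: W (go to 37, an L position)
L entries with 1 ≤ n ≤ 38 (the range starts at n=1): n = 1, 3, 5, 10, 12, 14, 19, 21, 23, 28, 30, 32, 37; that makes 13.

13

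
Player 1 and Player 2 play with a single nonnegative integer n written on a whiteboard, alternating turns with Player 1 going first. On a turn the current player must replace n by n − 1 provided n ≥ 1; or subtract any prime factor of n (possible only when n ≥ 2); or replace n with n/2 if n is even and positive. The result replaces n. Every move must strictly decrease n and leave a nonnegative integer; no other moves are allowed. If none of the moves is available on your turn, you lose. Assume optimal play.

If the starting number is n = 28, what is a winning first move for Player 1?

Move to 14.

Build the W/L table. Terminal = L. A non-terminal position is W if it has a move to some L; otherwise it is L.
n=0: no move → L
n=1: W (go to 0, an L position)
n=2: W (go to 0, an L position)
n=3: W (go to 0, an L position)
n=4: L (options 2(W), 3(W) are all W)
n=5: W (go to 0, an L position)
n=6: W (go to 4, an L position)
n=7: W (go to 0, an L position)
n=8: W (go to 4, an L position)
n=9: L (options 6(W), 8(W) are all W)
n=10: W (go to 9, an L position)
n=11: W (go to 0, an L position)
n=12: W (go to 9, an L position)
n=13: W (go to 0, an L position)
n=14: L (options 7(W), 12(W), 13(W) are all W)
n=15: W (go to 14, an L position)
n=16: W (go to 14, an L position)
n=17: W (go to 0, an L position)
n=18: W (go to 9, an L position)
n=19: W (go to 0, an L position)
n=20: L (options 10(W), 15(W), 18(W), 19(W) are all W)
n=21: W (go to 14, an L position)
n=22: W (go to 20, an L position)
n=23: W (go to 0, an L position)
n=24: L (options 12(W), 21(W), 22(W), 23(W) are all W)
n=25: W (go to 20, an L position)
n=26: W (go to 24, an L position)
n=27: W (go to 24, an L position)
n=28: W (go to 14, an L position)
From 28, the L positions reachable in one move are: 14.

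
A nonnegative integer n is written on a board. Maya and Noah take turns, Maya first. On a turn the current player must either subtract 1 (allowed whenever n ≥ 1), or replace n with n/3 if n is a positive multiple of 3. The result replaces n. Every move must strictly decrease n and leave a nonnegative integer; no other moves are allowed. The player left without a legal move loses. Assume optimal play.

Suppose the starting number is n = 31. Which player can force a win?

Maya wins.

Use the standard recursion: the mover loses at a terminal position; elsewhere, the mover wins exactly when some move hands the opponent an L position.
n=0: no move → L
n=1: reaches L-position 0 → W
n=2: only reaches 1(W), which is W → L
n=3: reaches L-position 2 → W
n=4: only reaches 3(W), which is W → L
n=5: reaches L-position 4 → W
n=6: reaches L-position 2 → W
n=7: only reaches 6(W), which is W → L
n=8: reaches L-position 7 → W
n=9: only reaches 3(W), 8(W), all W → L
n=10: reaches L-position 9 → W
n=11: only reaches 10(W), which is W → L
n=12: reaches L-position 4 → W
n=13: only reaches 12(W), which is W → L
n=14: reaches L-position 13 → W
n=15: only reaches 5(W), 14(W), all W → L
n=16: reaches L-position 15 → W
n=17: only reaches 16(W), which is W → L
n=18: reaches L-position 17 → W
n=19: only reaches 18(W), which is W → L
n=20: reaches L-position 19 → W
n=21: reaches L-position 7 → W
n=22: only reaches 21(W), which is W → L
n=23: reaches L-position 22 → W
n=24: only reaches 8(W), 23(W), all W → L
n=25: reaches L-position 24 → W
n=26: only reaches 25(W), which is W → L
n=27: reaches L-position 9 → W
n=28: only reaches 27(W), which is W → L
n=29: reaches L-position 28 → W
n=30: only reaches 10(W), 29(W), all W → L
n=31: reaches L-position 30 → W
From 31 Maya can move to 30, reaching an L position.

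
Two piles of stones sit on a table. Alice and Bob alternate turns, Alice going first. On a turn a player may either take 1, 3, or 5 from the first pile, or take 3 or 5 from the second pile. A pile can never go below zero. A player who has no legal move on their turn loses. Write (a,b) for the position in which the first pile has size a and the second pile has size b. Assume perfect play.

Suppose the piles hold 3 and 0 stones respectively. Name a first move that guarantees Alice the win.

Label each position W (a win for the player to move) or L (a loss). A position with no legal move is L; any other position is W exactly when some move reaches an L, and L when every move reaches a W.
No move ever increases a pile, so every position that can arise here has a ≤ 3 and b ≤ 0; it is enough to label the cells with 0 ≤ a ≤ 3 and 0 ≤ b ≤ 0.
Every move lowers a or b (never raises either), so fill the grid row by row in increasing a, and left to right within a row: each cell's successors are then already labelled.
      b=0
a=0:    L
a=1:    W
a=2:    L
a=3:    W
Cells with no legal move (terminal, hence L): (0,0).
The remaining L cells, each justified by listing all of its moves:
(2,0): only reaches (1,0)(W), which is W → L
Every other cell has at least one move into one of the L cells above, so it is W.
From (3,0), the L positions reachable in one move are: (2,0), (0,0). Any move reaching one of these is winning.

Move to (2,0).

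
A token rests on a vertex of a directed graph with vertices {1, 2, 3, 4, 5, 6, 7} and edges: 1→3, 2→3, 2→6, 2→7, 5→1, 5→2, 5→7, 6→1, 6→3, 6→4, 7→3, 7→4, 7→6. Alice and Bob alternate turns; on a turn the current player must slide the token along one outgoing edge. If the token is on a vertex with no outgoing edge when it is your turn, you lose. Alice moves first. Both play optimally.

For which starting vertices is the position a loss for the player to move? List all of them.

3, 4, 5

Compute win/loss labels from the base case upward. A position with no move is L. Any other position is W if it can reach an L in one move, else L.
Every edge goes from a vertex to one that appears earlier in the order 3, 4, 1, 6, 7, 2, 5, so processing vertices in that order labels each vertex after all of its successors.
3: no outgoing edge → L
4: no outgoing edge → L
1: can move to 3, which is L ⇒ W
6: can move to 4, which is L ⇒ W
7: can move to 4, which is L ⇒ W
2: can move to 3, which is L ⇒ W
5: moves to 2(W), 7(W), 1(W); every one is W ⇒ L
Reading off the rows marked L gives the requested list; there are 3 such vertices.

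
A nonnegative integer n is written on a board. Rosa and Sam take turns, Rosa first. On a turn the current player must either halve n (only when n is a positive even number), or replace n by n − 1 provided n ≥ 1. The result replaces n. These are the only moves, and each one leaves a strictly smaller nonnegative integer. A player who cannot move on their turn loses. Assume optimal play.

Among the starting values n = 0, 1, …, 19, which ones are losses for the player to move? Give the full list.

Build the W/L table. Terminal = L. A non-terminal position is W if it has a move to some L; otherwise it is L.
n=0: no move → L
n=1: reaches L-position 0 → W
n=2: only reaches 1(W), which is W → L
n=3: reaches L-position 2 → W
n=4: reaches L-position 2 → W
n=5: only reaches 4(W), which is W → L
n=6: reaches L-position 5 → W
n=7: only reaches 6(W), which is W → L
n=8: reaches L-position 7 → W
n=9: only reaches 8(W), which is W → L
n=10: reaches L-position 5 → W
n=11: only reaches 10(W), which is W → L
n=12: reaches L-position 11 → W
n=13: only reaches 12(W), which is W → L
n=14: reaches L-position 7 → W
n=15: only reaches 14(W), which is W → L
n=16: reaches L-position 15 → W
n=17: only reaches 16(W), which is W → L
n=18: reaches L-position 9 → W
n=19: only reaches 18(W), which is W → L
The losing starting values of n are exactly the entries labelled L in this table (10 of them).

0, 2, 5, 7, 9, 11, 13, 15, 17, 19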